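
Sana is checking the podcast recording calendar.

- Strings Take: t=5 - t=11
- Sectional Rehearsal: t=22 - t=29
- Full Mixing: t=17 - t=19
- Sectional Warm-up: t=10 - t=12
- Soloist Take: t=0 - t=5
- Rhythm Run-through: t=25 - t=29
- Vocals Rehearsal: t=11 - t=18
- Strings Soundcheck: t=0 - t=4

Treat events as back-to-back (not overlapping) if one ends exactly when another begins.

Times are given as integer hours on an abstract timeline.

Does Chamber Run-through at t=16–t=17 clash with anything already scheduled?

Yes — it overlaps Vocals Rehearsal

Strings Soundcheck: ends t=4 at or before Chamber Run-through starts t=16 → clear.
Soloist Take: ends t=5 at or before Chamber Run-through starts t=16 → clear.
Strings Take: ends t=11 at or before Chamber Run-through starts t=16 → clear.
Sectional Warm-up: ends t=12 at or before Chamber Run-through starts t=16 → clear.
Vocals Rehearsal: starts t=11 before Chamber Run-through ends t=17, and ends t=18 after Chamber Run-through starts t=16 → overlap.
Full Mixing: starts t=17 at or after Chamber Run-through ends t=17 → clear.
Sectional Rehearsal: starts t=22 at or after Chamber Run-through ends t=17 → clear.
Rhythm Run-through: starts t=25 at or after Chamber Run-through ends t=17 → clear.
Chamber Run-through overlaps Vocals Rehearsal.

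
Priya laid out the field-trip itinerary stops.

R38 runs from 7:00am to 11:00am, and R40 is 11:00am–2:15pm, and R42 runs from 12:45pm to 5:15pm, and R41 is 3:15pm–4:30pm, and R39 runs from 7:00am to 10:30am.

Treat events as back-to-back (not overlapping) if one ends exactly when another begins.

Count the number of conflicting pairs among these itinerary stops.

3

Check each pair: they overlap iff neither finishes before the other starts.
Sorted by start: R38, R39, R40, R42, R41.
R39 starts before R38 ends → R38 and R39 overlap.
R40 starts exactly when R38 ends (back-to-back, no overlap); R38 is clear from here.
R40 starts after R39 ends; R39 is clear from here.
R42 starts before R40 ends → R40 and R42 overlap.
R41 starts after R40 ends.
R41 starts before R42 ends → R42 and R41 overlap.
Overlapping pairs: R38 & R39, R40 & R42, R41 & R42 — 3 in total.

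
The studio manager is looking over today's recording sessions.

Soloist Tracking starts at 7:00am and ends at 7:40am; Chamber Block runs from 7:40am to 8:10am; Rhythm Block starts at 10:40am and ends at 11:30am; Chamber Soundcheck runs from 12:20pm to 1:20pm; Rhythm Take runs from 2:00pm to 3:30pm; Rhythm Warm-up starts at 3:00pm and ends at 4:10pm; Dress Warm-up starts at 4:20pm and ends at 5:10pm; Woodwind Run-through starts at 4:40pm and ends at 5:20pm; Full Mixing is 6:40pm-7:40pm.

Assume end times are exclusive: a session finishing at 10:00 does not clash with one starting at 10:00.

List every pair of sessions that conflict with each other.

Dress Warm-up & Woodwind Run-through, Rhythm Take & Rhythm Warm-up

Sorted by start: Soloist Tracking, Chamber Block, Rhythm Block, Chamber Soundcheck, Rhythm Take, Rhythm Warm-up, Dress Warm-up, Woodwind Run-through, Full Mixing.
Chamber Block starts exactly when Soloist Tracking ends (back-to-back, no overlap), so nothing later overlaps Soloist Tracking either.
Rhythm Block starts after Chamber Block ends, so nothing later overlaps Chamber Block either.
Chamber Soundcheck starts after Rhythm Block ends, so nothing later overlaps Rhythm Block either.
Rhythm Take starts after Chamber Soundcheck ends, so nothing later overlaps Chamber Soundcheck either.
Rhythm Warm-up starts before Rhythm Take ends → Rhythm Take and Rhythm Warm-up overlap.
Dress Warm-up starts after Rhythm Take ends, so nothing later overlaps Rhythm Take either.
Dress Warm-up starts after Rhythm Warm-up ends, so nothing later overlaps Rhythm Warm-up either.
Woodwind Run-through starts before Dress Warm-up ends → Dress Warm-up and Woodwind Run-through overlap.
Full Mixing starts after Dress Warm-up ends.
Full Mixing starts after Woodwind Run-through ends.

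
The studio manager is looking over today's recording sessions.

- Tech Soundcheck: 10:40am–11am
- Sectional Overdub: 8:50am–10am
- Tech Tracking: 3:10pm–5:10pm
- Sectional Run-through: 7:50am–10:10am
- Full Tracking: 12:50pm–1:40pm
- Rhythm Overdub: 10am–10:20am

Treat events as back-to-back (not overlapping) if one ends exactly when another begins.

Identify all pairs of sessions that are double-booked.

Rhythm Overdub & Sectional Run-through, Sectional Overdub & Sectional Run-through

Check each pair: they overlap iff neither finishes before the other starts.
Sorted by start: Sectional Run-through, Sectional Overdub, Rhythm Overdub, Tech Soundcheck, Full Tracking, Tech Tracking.
Sectional Overdub starts before Sectional Run-through ends → Sectional Run-through and Sectional Overdub overlap.
Rhythm Overdub starts before Sectional Run-through ends → Sectional Run-through and Rhythm Overdub overlap.
Tech Soundcheck starts after Sectional Run-through ends; Sectional Run-through is clear from here.
Rhythm Overdub starts exactly when Sectional Overdub ends (back-to-back, no overlap); Sectional Overdub is clear from here.
Tech Soundcheck starts after Rhythm Overdub ends; Rhythm Overdub is clear from here.
Full Tracking starts after Tech Soundcheck ends; Tech Soundcheck is clear from here.
Tech Tracking starts after Full Tracking ends.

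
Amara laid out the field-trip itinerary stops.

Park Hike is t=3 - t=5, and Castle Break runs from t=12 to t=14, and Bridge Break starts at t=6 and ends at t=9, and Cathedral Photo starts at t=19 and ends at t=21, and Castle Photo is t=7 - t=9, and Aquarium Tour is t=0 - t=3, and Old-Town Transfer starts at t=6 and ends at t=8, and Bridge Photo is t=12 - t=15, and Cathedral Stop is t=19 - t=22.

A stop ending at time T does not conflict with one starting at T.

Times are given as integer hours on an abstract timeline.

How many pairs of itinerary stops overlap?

5

Two intervals overlap when each starts before the other ends.
Sorted by start: Aquarium Tour, Park Hike, Bridge Break, Old-Town Transfer, Castle Photo, Bridge Photo, Castle Break, Cathedral Photo, Cathedral Stop.
Park Hike starts exactly when Aquarium Tour ends (back-to-back, no overlap), so nothing later overlaps Aquarium Tour either.
Bridge Break starts after Park Hike ends, so nothing later overlaps Park Hike either.
Old-Town Transfer starts before Bridge Break ends → Bridge Break and Old-Town Transfer overlap.
Castle Photo starts before Bridge Break ends → Bridge Break and Castle Photo overlap.
Bridge Photo starts after Bridge Break ends, so nothing later overlaps Bridge Break either.
Castle Photo starts before Old-Town Transfer ends → Old-Town Transfer and Castle Photo overlap.
Bridge Photo starts after Old-Town Transfer ends, so nothing later overlaps Old-Town Transfer either.
Bridge Photo starts after Castle Photo ends, so nothing later overlaps Castle Photo either.
Castle Break starts before Bridge Photo ends → Bridge Photo and Castle Break overlap.
Cathedral Photo starts after Bridge Photo ends, so nothing later overlaps Bridge Photo either.
Cathedral Photo starts after Castle Break ends, so nothing later overlaps Castle Break either.
Cathedral Stop starts before Cathedral Photo ends → Cathedral Photo and Cathedral Stop overlap.
Overlapping pairs: Bridge Break & Castle Photo, Bridge Break & Old-Town Transfer, Bridge Photo & Castle Break, Castle Photo & Old-Town Transfer, Cathedral Photo & Cathedral Stop — 5 in total.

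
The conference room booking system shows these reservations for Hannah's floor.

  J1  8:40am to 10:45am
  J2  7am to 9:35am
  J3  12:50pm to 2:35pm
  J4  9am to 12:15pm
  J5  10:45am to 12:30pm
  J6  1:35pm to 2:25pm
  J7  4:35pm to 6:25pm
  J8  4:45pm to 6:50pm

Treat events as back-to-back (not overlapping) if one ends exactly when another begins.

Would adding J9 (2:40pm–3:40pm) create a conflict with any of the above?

No — it doesn't clash with anything

J2: ends 9:35am at or before J9 starts 2:40pm → clear.
J1: ends 10:45am at or before J9 starts 2:40pm → clear.
J4: ends 12:15pm at or before J9 starts 2:40pm → clear.
J5: ends 12:30pm at or before J9 starts 2:40pm → clear.
J3: ends 2:35pm at or before J9 starts 2:40pm → clear.
J6: ends 2:25pm at or before J9 starts 2:40pm → clear.
J7: starts 4:35pm at or after J9 ends 3:40pm → clear.
J8: starts 4:45pm at or after J9 ends 3:40pm → clear.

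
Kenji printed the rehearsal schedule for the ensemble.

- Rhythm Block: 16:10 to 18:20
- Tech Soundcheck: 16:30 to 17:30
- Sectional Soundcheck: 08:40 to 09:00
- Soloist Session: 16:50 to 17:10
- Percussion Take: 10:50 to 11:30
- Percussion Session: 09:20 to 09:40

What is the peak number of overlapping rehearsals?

Sweep the timeline, counting +1 at each start and −1 at each end (ends before starts at a tie):
08:40 start Sectional Soundcheck → 1
09:00 end Sectional Soundcheck → 0
09:20 start Percussion Session → 1
09:40 end Percussion Session → 0
10:50 start Percussion Take → 1
11:30 end Percussion Take → 0
16:10 start Rhythm Block → 1
16:30 start Tech Soundcheck → 2
16:50 start Soloist Session → 3
17:10 end Soloist Session → 2
17:30 end Tech Soundcheck → 1
18:20 end Rhythm Block → 0
Peak is 3, at 16:50 (Rhythm Block, Soloist Session, Tech Soundcheck).

3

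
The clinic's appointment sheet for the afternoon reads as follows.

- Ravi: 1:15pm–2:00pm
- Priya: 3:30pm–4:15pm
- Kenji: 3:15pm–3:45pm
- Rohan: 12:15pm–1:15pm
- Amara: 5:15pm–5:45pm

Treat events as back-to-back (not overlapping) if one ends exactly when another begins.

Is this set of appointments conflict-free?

No

Two intervals overlap when each starts before the other ends.
Sorted by start: Rohan, Ravi, Kenji, Priya, Amara.
Ravi starts exactly when Rohan ends (back-to-back, no overlap); Rohan is clear from here.
Kenji starts after Ravi ends; Ravi is clear from here.
Priya starts before Kenji ends → Kenji and Priya overlap.
That's a conflict, so the schedule is not conflict-free.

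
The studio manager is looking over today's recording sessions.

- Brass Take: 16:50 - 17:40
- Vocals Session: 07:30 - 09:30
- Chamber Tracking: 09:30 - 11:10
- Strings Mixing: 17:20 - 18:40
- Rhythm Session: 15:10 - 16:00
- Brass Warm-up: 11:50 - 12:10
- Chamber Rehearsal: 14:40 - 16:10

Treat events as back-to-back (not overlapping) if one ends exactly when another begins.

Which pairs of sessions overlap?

Two intervals overlap when each starts before the other ends.
Sorted by start: Vocals Session, Chamber Tracking, Brass Warm-up, Chamber Rehearsal, Rhythm Session, Brass Take, Strings Mixing.
Chamber Tracking starts exactly when Vocals Session ends (back-to-back, no overlap); Vocals Session is clear from here.
Brass Warm-up starts after Chamber Tracking ends; Chamber Tracking is clear from here.
Chamber Rehearsal starts after Brass Warm-up ends; Brass Warm-up is clear from here.
Rhythm Session starts before Chamber Rehearsal ends → Chamber Rehearsal and Rhythm Session overlap.
Brass Take starts after Chamber Rehearsal ends; Chamber Rehearsal is clear from here.
Brass Take starts after Rhythm Session ends; Rhythm Session is clear from here.
Strings Mixing starts before Brass Take ends → Brass Take and Strings Mixing overlap.

Brass Take & Strings Mixing, Chamber Rehearsal & Rhythm Session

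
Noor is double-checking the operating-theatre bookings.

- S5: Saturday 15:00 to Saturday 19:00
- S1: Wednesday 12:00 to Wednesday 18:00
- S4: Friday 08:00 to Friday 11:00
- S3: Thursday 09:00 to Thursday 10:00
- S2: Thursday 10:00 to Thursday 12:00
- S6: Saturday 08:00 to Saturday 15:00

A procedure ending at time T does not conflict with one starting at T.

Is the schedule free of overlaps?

Check each pair: they overlap iff neither finishes before the other starts.
Sorted by start: S1, S3, S2, S4, S6, S5.
S3 starts after S1 ends, so nothing later overlaps S1 either.
S2 starts exactly when S3 ends (back-to-back, no overlap), so nothing later overlaps S3 either.
S4 starts after S2 ends, so nothing later overlaps S2 either.
S6 starts after S4 ends, so nothing later overlaps S4 either.
S5 starts exactly when S6 ends (back-to-back, no overlap).
Every pair is clear; the schedule has no overlaps.

Yes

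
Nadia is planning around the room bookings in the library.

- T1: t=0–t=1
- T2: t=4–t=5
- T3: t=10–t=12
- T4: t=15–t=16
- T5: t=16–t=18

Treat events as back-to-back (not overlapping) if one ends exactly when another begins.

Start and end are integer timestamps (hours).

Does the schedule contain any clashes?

Sorted by start: T1, T2, T3, T4, T5.
T2 starts after T1 ends — done with T1.
T3 starts after T2 ends — done with T2.
T4 starts after T3 ends — done with T3.
T5 starts exactly when T4 ends (back-to-back, no overlap).
Every pair is clear; the schedule has no overlaps.

No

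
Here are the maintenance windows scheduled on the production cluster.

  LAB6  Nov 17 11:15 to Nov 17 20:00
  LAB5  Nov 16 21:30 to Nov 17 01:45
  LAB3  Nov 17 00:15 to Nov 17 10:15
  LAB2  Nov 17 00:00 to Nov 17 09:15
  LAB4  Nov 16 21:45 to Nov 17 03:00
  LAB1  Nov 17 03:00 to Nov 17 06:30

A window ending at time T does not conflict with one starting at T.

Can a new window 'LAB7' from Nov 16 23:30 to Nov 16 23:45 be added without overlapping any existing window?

LAB5: starts Nov 16 21:30 before LAB7 ends Nov 16 23:45, and ends Nov 17 01:45 after LAB7 starts Nov 16 23:30 → overlap.
LAB4: starts Nov 16 21:45 before LAB7 ends Nov 16 23:45, and ends Nov 17 03:00 after LAB7 starts Nov 16 23:30 → overlap.
LAB2: starts Nov 17 00:00 at or after LAB7 ends Nov 16 23:45 → clear.
LAB3: starts Nov 17 00:15 at or after LAB7 ends Nov 16 23:45 → clear.
LAB1: starts Nov 17 03:00 at or after LAB7 ends Nov 16 23:45 → clear.
LAB6: starts Nov 17 11:15 at or after LAB7 ends Nov 16 23:45 → clear.
LAB7 overlaps LAB4, LAB5.

No — it overlaps LAB4, LAB5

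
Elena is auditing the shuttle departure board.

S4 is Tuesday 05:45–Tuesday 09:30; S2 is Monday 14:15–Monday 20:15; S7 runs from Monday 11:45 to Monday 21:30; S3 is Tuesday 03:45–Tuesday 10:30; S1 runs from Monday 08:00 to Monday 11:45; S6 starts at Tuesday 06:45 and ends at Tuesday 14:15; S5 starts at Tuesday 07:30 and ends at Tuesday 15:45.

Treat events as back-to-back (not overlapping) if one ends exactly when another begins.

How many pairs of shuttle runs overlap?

Sorted by start: S1, S7, S2, S3, S4, S6, S5.
S7 starts exactly when S1 ends (back-to-back, no overlap); S1 is clear from here.
S2 starts before S7 ends → S7 and S2 overlap.
S3 starts after S7 ends; S7 is clear from here.
S3 starts after S2 ends; S2 is clear from here.
S4 starts before S3 ends → S3 and S4 overlap.
S6 starts before S3 ends → S3 and S6 overlap.
S5 starts before S3 ends → S3 and S5 overlap.
S6 starts before S4 ends → S4 and S6 overlap.
S5 starts before S4 ends → S4 and S5 overlap.
S5 starts before S6 ends → S6 and S5 overlap.
Overlapping pairs: S2 & S7, S3 & S4, S3 & S5, S3 & S6, S4 & S5, S4 & S6, S5 & S6 — 7 in total.

7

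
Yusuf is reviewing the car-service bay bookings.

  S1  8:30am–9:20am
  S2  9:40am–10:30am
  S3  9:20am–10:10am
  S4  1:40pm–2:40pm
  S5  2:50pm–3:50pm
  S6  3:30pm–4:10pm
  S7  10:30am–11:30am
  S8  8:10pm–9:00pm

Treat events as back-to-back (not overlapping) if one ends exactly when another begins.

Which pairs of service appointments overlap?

Two intervals overlap when each starts before the other ends.
Sorted by start: S1, S3, S2, S7, S4, S5, S6, S8.
S3 starts exactly when S1 ends (back-to-back, no overlap), so S1 has no further overlaps.
S2 starts before S3 ends → S3 and S2 overlap.
S7 starts after S3 ends, so S3 has no further overlaps.
S7 starts exactly when S2 ends (back-to-back, no overlap), so S2 has no further overlaps.
S4 starts after S7 ends, so S7 has no further overlaps.
S5 starts after S4 ends, so S4 has no further overlaps.
S6 starts before S5 ends → S5 and S6 overlap.
S8 starts after S5 ends.
S8 starts after S6 ends.

S2 & S3, S5 & S6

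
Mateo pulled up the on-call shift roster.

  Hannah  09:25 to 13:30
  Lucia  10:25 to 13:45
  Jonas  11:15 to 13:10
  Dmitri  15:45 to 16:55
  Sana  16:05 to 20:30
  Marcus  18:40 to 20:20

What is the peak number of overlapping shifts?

Sort all start/end points and keep a running count:
09:25 start Hannah → 1
10:25 start Lucia → 2
11:15 start Jonas → 3
13:10 end Jonas → 2
13:30 end Hannah → 1
13:45 end Lucia → 0
15:45 start Dmitri → 1
16:05 start Sana → 2
16:55 end Dmitri → 1
18:40 start Marcus → 2
20:20 end Marcus → 1
20:30 end Sana → 0
Peak is 3, at 11:15 (Hannah, Jonas, Lucia).

3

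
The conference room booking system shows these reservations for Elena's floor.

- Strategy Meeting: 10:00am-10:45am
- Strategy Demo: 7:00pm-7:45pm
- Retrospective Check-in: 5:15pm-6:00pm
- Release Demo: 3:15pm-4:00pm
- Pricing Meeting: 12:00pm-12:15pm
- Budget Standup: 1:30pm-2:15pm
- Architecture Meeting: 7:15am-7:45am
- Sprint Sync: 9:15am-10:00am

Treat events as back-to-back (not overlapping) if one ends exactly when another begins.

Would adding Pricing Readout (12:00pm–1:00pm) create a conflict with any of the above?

Architecture Meeting: ends 7:45am at or before Pricing Readout starts 12:00pm → clear.
Sprint Sync: ends 10:00am at or before Pricing Readout starts 12:00pm → clear.
Strategy Meeting: ends 10:45am at or before Pricing Readout starts 12:00pm → clear.
Pricing Meeting: starts 12:00pm before Pricing Readout ends 1:00pm, and ends 12:15pm after Pricing Readout starts 12:00pm → overlap.
Budget Standup: starts 1:30pm at or after Pricing Readout ends 1:00pm → clear.
Release Demo: starts 3:15pm at or after Pricing Readout ends 1:00pm → clear.
Retrospective Check-in: starts 5:15pm at or after Pricing Readout ends 1:00pm → clear.
Strategy Demo: starts 7:00pm at or after Pricing Readout ends 1:00pm → clear.
Pricing Readout overlaps Pricing Meeting.

Yes — it overlaps Pricing Meeting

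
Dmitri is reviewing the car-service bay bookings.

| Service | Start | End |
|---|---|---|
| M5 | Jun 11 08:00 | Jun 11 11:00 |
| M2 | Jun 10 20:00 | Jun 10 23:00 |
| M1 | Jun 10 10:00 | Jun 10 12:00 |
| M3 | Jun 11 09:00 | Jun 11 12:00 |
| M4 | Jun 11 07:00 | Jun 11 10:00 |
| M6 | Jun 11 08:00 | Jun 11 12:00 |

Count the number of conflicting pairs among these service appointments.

6

Sorted by start: M1, M2, M4, M5, M6, M3.
M2 starts after M1 ends; M1 is clear from here.
M4 starts after M2 ends; M2 is clear from here.
M5 starts before M4 ends → M4 and M5 overlap.
M6 starts before M4 ends → M4 and M6 overlap.
M3 starts before M4 ends → M4 and M3 overlap.
M6 starts before M5 ends → M5 and M6 overlap.
M3 starts before M5 ends → M5 and M3 overlap.
M3 starts before M6 ends → M6 and M3 overlap.
Overlapping pairs: M3 & M4, M3 & M5, M3 & M6, M4 & M5, M4 & M6, M5 & M6 — 6 in total.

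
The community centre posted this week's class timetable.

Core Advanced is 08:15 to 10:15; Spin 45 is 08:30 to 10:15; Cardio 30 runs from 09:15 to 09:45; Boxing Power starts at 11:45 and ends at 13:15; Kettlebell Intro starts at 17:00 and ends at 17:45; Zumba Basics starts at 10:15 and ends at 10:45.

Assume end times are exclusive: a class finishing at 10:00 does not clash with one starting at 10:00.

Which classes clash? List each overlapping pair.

Cardio 30 & Core Advanced, Cardio 30 & Spin 45, Core Advanced & Spin 45

Sorted by start: Core Advanced, Spin 45, Cardio 30, Zumba Basics, Boxing Power, Kettlebell Intro.
Spin 45 starts before Core Advanced ends → Core Advanced and Spin 45 overlap.
Cardio 30 starts before Core Advanced ends → Core Advanced and Cardio 30 overlap.
Zumba Basics starts exactly when Core Advanced ends (back-to-back, no overlap), so nothing later overlaps Core Advanced either.
Cardio 30 starts before Spin 45 ends → Spin 45 and Cardio 30 overlap.
Zumba Basics starts exactly when Spin 45 ends (back-to-back, no overlap), so nothing later overlaps Spin 45 either.
Zumba Basics starts after Cardio 30 ends, so nothing later overlaps Cardio 30 either.
Boxing Power starts after Zumba Basics ends, so nothing later overlaps Zumba Basics either.
Kettlebell Intro starts after Boxing Power ends.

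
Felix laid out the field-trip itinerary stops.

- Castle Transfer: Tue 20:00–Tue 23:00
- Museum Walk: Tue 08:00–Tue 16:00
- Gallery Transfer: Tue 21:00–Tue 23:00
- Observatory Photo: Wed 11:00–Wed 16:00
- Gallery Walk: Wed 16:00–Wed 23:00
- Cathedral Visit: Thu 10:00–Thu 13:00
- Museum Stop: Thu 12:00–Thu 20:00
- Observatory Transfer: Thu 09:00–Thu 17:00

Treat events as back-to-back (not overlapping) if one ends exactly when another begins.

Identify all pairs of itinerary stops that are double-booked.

Sorted by start: Museum Walk, Castle Transfer, Gallery Transfer, Observatory Photo, Gallery Walk, Observatory Transfer, Cathedral Visit, Museum Stop.
Castle Transfer starts after Museum Walk ends, so nothing later overlaps Museum Walk either.
Gallery Transfer starts before Castle Transfer ends → Castle Transfer and Gallery Transfer overlap.
Observatory Photo starts after Castle Transfer ends, so nothing later overlaps Castle Transfer either.
Observatory Photo starts after Gallery Transfer ends, so nothing later overlaps Gallery Transfer either.
Gallery Walk starts exactly when Observatory Photo ends (back-to-back, no overlap), so nothing later overlaps Observatory Photo either.
Observatory Transfer starts after Gallery Walk ends, so nothing later overlaps Gallery Walk either.
Cathedral Visit starts before Observatory Transfer ends → Observatory Transfer and Cathedral Visit overlap.
Museum Stop starts before Observatory Transfer ends → Observatory Transfer and Museum Stop overlap.
Museum Stop starts before Cathedral Visit ends → Cathedral Visit and Museum Stop overlap.

Castle Transfer & Gallery Transfer, Cathedral Visit & Museum Stop, Cathedral Visit & Observatory Transfer, Museum Stop & Observatory Transfer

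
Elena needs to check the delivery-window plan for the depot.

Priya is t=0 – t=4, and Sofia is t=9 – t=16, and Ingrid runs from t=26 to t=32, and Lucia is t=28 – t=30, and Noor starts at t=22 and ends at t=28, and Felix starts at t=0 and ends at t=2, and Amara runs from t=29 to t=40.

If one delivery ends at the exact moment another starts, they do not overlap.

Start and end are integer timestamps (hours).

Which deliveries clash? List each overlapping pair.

Amara & Ingrid, Amara & Lucia, Felix & Priya, Ingrid & Lucia, Ingrid & Noor

Sorted by start: Felix, Priya, Sofia, Noor, Ingrid, Lucia, Amara.
Priya starts before Felix ends → Felix and Priya overlap.
Sofia starts after Felix ends, so nothing later overlaps Felix either.
Sofia starts after Priya ends, so nothing later overlaps Priya either.
Noor starts after Sofia ends, so nothing later overlaps Sofia either.
Ingrid starts before Noor ends → Noor and Ingrid overlap.
Lucia starts exactly when Noor ends (back-to-back, no overlap), so nothing later overlaps Noor either.
Lucia starts before Ingrid ends → Ingrid and Lucia overlap.
Amara starts before Ingrid ends → Ingrid and Amara overlap.
Amara starts before Lucia ends → Lucia and Amara overlap.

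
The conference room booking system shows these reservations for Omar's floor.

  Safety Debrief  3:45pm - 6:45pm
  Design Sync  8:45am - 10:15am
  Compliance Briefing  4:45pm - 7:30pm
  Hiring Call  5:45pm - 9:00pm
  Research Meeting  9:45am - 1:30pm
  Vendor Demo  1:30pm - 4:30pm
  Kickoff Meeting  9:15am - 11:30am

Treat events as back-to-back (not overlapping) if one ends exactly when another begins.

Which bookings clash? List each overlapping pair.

Sorted by start: Design Sync, Kickoff Meeting, Research Meeting, Vendor Demo, Safety Debrief, Compliance Briefing, Hiring Call.
Kickoff Meeting starts before Design Sync ends → Design Sync and Kickoff Meeting overlap.
Research Meeting starts before Design Sync ends → Design Sync and Research Meeting overlap.
Vendor Demo starts after Design Sync ends — done with Design Sync.
Research Meeting starts before Kickoff Meeting ends → Kickoff Meeting and Research Meeting overlap.
Vendor Demo starts after Kickoff Meeting ends — done with Kickoff Meeting.
Vendor Demo starts exactly when Research Meeting ends (back-to-back, no overlap) — done with Research Meeting.
Safety Debrief starts before Vendor Demo ends → Vendor Demo and Safety Debrief overlap.
Compliance Briefing starts after Vendor Demo ends — done with Vendor Demo.
Compliance Briefing starts before Safety Debrief ends → Safety Debrief and Compliance Briefing overlap.
Hiring Call starts before Safety Debrief ends → Safety Debrief and Hiring Call overlap.
Hiring Call starts before Compliance Briefing ends → Compliance Briefing and Hiring Call overlap.

Compliance Briefing & Hiring Call, Compliance Briefing & Safety Debrief, Design Sync & Kickoff Meeting, Design Sync & Research Meeting, Hiring Call & Safety Debrief, Kickoff Meeting & Research Meeting, Safety Debrief & Vendor Demo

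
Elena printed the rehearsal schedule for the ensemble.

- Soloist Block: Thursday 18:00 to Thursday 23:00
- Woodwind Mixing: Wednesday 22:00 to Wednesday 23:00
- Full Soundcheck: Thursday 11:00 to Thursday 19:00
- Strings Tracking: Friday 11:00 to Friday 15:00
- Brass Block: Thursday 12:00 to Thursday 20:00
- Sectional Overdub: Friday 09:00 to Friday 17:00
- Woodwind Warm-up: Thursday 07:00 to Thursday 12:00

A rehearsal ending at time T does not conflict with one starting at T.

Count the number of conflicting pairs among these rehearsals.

5

Check each pair: they overlap iff neither finishes before the other starts.
Sorted by start: Woodwind Mixing, Woodwind Warm-up, Full Soundcheck, Brass Block, Soloist Block, Sectional Overdub, Strings Tracking.
Woodwind Warm-up starts after Woodwind Mixing ends, so nothing later overlaps Woodwind Mixing either.
Full Soundcheck starts before Woodwind Warm-up ends → Woodwind Warm-up and Full Soundcheck overlap.
Brass Block starts exactly when Woodwind Warm-up ends (back-to-back, no overlap), so nothing later overlaps Woodwind Warm-up either.
Brass Block starts before Full Soundcheck ends → Full Soundcheck and Brass Block overlap.
Soloist Block starts before Full Soundcheck ends → Full Soundcheck and Soloist Block overlap.
Sectional Overdub starts after Full Soundcheck ends, so nothing later overlaps Full Soundcheck either.
Soloist Block starts before Brass Block ends → Brass Block and Soloist Block overlap.
Sectional Overdub starts after Brass Block ends, so nothing later overlaps Brass Block either.
Sectional Overdub starts after Soloist Block ends, so nothing later overlaps Soloist Block either.
Strings Tracking starts before Sectional Overdub ends → Sectional Overdub and Strings Tracking overlap.
Overlapping pairs: Brass Block & Full Soundcheck, Brass Block & Soloist Block, Full Soundcheck & Soloist Block, Full Soundcheck & Woodwind Warm-up, Sectional Overdub & Strings Tracking — 5 in total.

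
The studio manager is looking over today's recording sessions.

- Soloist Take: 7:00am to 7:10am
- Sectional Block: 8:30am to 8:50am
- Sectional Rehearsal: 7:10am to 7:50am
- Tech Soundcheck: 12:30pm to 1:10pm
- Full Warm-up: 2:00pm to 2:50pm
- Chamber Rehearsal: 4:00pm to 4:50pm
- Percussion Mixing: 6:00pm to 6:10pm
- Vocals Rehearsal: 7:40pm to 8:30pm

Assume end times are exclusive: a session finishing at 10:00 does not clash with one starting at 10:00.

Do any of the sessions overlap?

No

Sorted by start: Soloist Take, Sectional Rehearsal, Sectional Block, Tech Soundcheck, Full Warm-up, Chamber Rehearsal, Percussion Mixing, Vocals Rehearsal.
Sectional Rehearsal starts exactly when Soloist Take ends (back-to-back, no overlap), so nothing later overlaps Soloist Take either.
Sectional Block starts after Sectional Rehearsal ends, so nothing later overlaps Sectional Rehearsal either.
Tech Soundcheck starts after Sectional Block ends, so nothing later overlaps Sectional Block either.
Full Warm-up starts after Tech Soundcheck ends, so nothing later overlaps Tech Soundcheck either.
Chamber Rehearsal starts after Full Warm-up ends, so nothing later overlaps Full Warm-up either.
Percussion Mixing starts after Chamber Rehearsal ends, so nothing later overlaps Chamber Rehearsal either.
Vocals Rehearsal starts after Percussion Mixing ends.
Every pair is clear; the schedule has no overlaps.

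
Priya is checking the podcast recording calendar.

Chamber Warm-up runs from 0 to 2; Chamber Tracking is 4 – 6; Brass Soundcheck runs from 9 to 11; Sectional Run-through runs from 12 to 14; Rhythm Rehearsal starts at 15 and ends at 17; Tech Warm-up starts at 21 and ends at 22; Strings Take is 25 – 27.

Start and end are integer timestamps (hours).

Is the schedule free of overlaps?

Sorted by start: Chamber Warm-up, Chamber Tracking, Brass Soundcheck, Sectional Run-through, Rhythm Rehearsal, Tech Warm-up, Strings Take.
Chamber Tracking starts after Chamber Warm-up ends; Chamber Warm-up is clear from here.
Brass Soundcheck starts after Chamber Tracking ends; Chamber Tracking is clear from here.
Sectional Run-through starts after Brass Soundcheck ends; Brass Soundcheck is clear from here.
Rhythm Rehearsal starts after Sectional Run-through ends; Sectional Run-through is clear from here.
Tech Warm-up starts after Rhythm Rehearsal ends; Rhythm Rehearsal is clear from here.
Strings Take starts after Tech Warm-up ends.
Every pair is clear; the schedule has no overlaps.

Yes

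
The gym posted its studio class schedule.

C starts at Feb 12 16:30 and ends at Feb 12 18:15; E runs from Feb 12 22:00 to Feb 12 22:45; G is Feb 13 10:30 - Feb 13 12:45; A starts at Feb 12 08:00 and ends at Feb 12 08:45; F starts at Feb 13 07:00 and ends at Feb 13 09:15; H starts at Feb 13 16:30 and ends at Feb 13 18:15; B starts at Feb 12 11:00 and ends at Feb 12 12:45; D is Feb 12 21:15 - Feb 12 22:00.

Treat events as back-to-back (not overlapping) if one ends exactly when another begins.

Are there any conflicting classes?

No

Check each pair: they overlap iff neither finishes before the other starts.
Sorted by start: A, B, C, D, E, F, G, H.
B starts after A ends, so nothing later overlaps A either.
C starts after B ends, so nothing later overlaps B either.
D starts after C ends, so nothing later overlaps C either.
E starts exactly when D ends (back-to-back, no overlap), so nothing later overlaps D either.
F starts after E ends, so nothing later overlaps E either.
G starts after F ends, so nothing later overlaps F either.
H starts after G ends.
Every pair is clear; the schedule has no overlaps.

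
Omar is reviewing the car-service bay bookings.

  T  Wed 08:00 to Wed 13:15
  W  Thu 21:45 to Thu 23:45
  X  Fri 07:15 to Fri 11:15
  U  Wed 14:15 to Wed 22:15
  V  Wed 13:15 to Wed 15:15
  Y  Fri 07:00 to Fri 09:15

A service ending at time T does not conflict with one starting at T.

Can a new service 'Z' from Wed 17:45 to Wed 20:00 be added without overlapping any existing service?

No — it overlaps U

T: ends Wed 13:15 at or before Z starts Wed 17:45 → clear.
V: ends Wed 15:15 at or before Z starts Wed 17:45 → clear.
U: starts Wed 14:15 before Z ends Wed 20:00, and ends Wed 22:15 after Z starts Wed 17:45 → overlap.
W: starts Thu 21:45 at or after Z ends Wed 20:00 → clear.
Y: starts Fri 07:00 at or after Z ends Wed 20:00 → clear.
X: starts Fri 07:15 at or after Z ends Wed 20:00 → clear.
Z overlaps U.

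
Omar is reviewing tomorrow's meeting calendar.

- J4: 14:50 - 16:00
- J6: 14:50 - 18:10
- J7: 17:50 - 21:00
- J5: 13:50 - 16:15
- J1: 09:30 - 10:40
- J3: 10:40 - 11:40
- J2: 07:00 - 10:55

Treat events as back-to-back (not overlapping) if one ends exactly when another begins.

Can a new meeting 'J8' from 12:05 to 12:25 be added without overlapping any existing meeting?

J2: ends 10:55 at or before J8 starts 12:05 → clear.
J1: ends 10:40 at or before J8 starts 12:05 → clear.
J3: ends 11:40 at or before J8 starts 12:05 → clear.
J5: starts 13:50 at or after J8 ends 12:25 → clear.
J4: starts 14:50 at or after J8 ends 12:25 → clear.
J6: starts 14:50 at or after J8 ends 12:25 → clear.
J7: starts 17:50 at or after J8 ends 12:25 → clear.

Yes — the slot is free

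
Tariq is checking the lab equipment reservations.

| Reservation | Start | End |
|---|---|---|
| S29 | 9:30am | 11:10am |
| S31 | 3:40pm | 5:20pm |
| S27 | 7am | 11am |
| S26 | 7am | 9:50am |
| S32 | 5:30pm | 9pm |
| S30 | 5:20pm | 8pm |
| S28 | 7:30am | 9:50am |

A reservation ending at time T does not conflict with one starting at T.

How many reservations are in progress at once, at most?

Sort all start/end points and keep a running count:
7am start S26 → 1
7am start S27 → 2
7:30am start S28 → 3
9:30am start S29 → 4
9:50am end S26 → 3
9:50am end S28 → 2
11am end S27 → 1
11:10am end S29 → 0
3:40pm start S31 → 1
5:20pm end S31 → 0
5:20pm start S30 → 1
5:30pm start S32 → 2
8pm end S30 → 1
9pm end S32 → 0
Peak is 4, at 9:30am (S26, S27, S28, S29).

4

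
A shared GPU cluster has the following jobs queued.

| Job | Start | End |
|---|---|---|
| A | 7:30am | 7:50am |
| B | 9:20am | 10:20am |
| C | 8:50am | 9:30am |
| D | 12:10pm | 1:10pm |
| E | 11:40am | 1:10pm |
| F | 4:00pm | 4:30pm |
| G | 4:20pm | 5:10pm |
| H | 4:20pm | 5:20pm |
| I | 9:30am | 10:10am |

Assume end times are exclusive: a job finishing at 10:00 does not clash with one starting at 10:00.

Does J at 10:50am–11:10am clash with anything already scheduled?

A: ends 7:50am at or before J starts 10:50am → clear.
C: ends 9:30am at or before J starts 10:50am → clear.
B: ends 10:20am at or before J starts 10:50am → clear.
I: ends 10:10am at or before J starts 10:50am → clear.
E: starts 11:40am at or after J ends 11:10am → clear.
D: starts 12:10pm at or after J ends 11:10am → clear.
F: starts 4:00pm at or after J ends 11:10am → clear.
G: starts 4:20pm at or after J ends 11:10am → clear.
H: starts 4:20pm at or after J ends 11:10am → clear.

No — it doesn't clash with anything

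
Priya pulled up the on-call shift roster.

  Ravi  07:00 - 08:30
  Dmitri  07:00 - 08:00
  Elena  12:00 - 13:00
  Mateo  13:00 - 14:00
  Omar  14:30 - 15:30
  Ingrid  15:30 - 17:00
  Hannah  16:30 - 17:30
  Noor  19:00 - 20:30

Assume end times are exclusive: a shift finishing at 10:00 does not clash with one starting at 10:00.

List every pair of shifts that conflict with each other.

Sorted by start: Ravi, Dmitri, Elena, Mateo, Omar, Ingrid, Hannah, Noor.
Dmitri starts before Ravi ends → Ravi and Dmitri overlap.
Elena starts after Ravi ends — done with Ravi.
Elena starts after Dmitri ends — done with Dmitri.
Mateo starts exactly when Elena ends (back-to-back, no overlap) — done with Elena.
Omar starts after Mateo ends — done with Mateo.
Ingrid starts exactly when Omar ends (back-to-back, no overlap) — done with Omar.
Hannah starts before Ingrid ends → Ingrid and Hannah overlap.
Noor starts after Ingrid ends.
Noor starts after Hannah ends.

Dmitri & Ravi, Hannah & Ingrid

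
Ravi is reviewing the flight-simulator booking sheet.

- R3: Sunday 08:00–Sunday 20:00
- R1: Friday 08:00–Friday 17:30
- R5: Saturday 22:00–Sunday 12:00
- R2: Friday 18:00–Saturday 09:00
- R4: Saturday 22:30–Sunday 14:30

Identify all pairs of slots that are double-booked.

Sorted by start: R1, R2, R5, R4, R3.
R2 starts after R1 ends, so R1 has no further overlaps.
R5 starts after R2 ends, so R2 has no further overlaps.
R4 starts before R5 ends → R5 and R4 overlap.
R3 starts before R5 ends → R5 and R3 overlap.
R3 starts before R4 ends → R4 and R3 overlap.

R3 & R4, R3 & R5, R4 & R5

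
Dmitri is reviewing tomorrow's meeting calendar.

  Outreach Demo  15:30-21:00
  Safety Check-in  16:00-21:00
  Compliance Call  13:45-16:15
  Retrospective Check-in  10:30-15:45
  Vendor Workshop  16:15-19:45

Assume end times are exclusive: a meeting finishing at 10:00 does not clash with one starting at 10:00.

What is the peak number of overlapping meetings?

3

Sweep the timeline, counting +1 at each start and −1 at each end (ends before starts at a tie):
10:30 start Retrospective Check-in → 1
13:45 start Compliance Call → 2
15:30 start Outreach Demo → 3
15:45 end Retrospective Check-in → 2
16:00 start Safety Check-in → 3
16:15 end Compliance Call → 2
16:15 start Vendor Workshop → 3
19:45 end Vendor Workshop → 2
21:00 end Outreach Demo → 1
21:00 end Safety Check-in → 0
Peak is 3, at 15:30 (Compliance Call, Outreach Demo, Retrospective Check-in).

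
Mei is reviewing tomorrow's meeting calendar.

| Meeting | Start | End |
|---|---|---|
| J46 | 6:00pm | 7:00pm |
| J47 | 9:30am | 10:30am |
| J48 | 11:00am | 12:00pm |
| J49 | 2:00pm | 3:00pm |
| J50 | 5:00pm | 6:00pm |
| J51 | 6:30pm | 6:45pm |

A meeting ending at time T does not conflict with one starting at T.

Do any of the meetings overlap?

Sorted by start: J47, J48, J49, J50, J46, J51.
J48 starts after J47 ends, so J47 has no further overlaps.
J49 starts after J48 ends, so J48 has no further overlaps.
J50 starts after J49 ends, so J49 has no further overlaps.
J46 starts exactly when J50 ends (back-to-back, no overlap), so J50 has no further overlaps.
J51 starts before J46 ends → J46 and J51 overlap.
That's a conflict, so the schedule is not conflict-free.

Yes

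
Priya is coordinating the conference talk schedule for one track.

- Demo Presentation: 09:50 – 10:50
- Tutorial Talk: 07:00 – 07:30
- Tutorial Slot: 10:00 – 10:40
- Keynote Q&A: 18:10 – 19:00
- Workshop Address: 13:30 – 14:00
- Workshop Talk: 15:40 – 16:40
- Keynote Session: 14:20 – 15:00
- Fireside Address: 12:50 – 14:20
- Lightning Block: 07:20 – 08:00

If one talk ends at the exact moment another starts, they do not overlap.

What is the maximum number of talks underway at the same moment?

Walk through starts and ends in time order (an end at T is processed before a start at T):
07:00 start Tutorial Talk → 1
07:20 start Lightning Block → 2
07:30 end Tutorial Talk → 1
08:00 end Lightning Block → 0
09:50 start Demo Presentation → 1
10:00 start Tutorial Slot → 2
10:40 end Tutorial Slot → 1
10:50 end Demo Presentation → 0
12:50 start Fireside Address → 1
13:30 start Workshop Address → 2
14:00 end Workshop Address → 1
14:20 end Fireside Address → 0
14:20 start Keynote Session → 1
15:00 end Keynote Session → 0
15:40 start Workshop Talk → 1
16:40 end Workshop Talk → 0
18:10 start Keynote Q&A → 1
19:00 end Keynote Q&A → 0
Peak is 2, at 07:20 (Lightning Block, Tutorial Talk).

2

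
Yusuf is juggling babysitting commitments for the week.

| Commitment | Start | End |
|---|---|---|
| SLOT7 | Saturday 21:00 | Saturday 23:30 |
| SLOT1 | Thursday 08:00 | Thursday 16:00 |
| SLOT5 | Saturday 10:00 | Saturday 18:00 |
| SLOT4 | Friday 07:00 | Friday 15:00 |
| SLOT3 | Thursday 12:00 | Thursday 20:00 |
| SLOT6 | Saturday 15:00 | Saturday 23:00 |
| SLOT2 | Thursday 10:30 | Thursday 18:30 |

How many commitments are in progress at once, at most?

Sort all start/end points and keep a running count:
Thursday 08:00 start SLOT1 → 1
Thursday 10:30 start SLOT2 → 2
Thursday 12:00 start SLOT3 → 3
Thursday 16:00 end SLOT1 → 2
Thursday 18:30 end SLOT2 → 1
Thursday 20:00 end SLOT3 → 0
Friday 07:00 start SLOT4 → 1
Friday 15:00 end SLOT4 → 0
Saturday 10:00 start SLOT5 → 1
Saturday 15:00 start SLOT6 → 2
Saturday 18:00 end SLOT5 → 1
Saturday 21:00 start SLOT7 → 2
Saturday 23:00 end SLOT6 → 1
Saturday 23:30 end SLOT7 → 0
Peak is 3, at Thursday 12:00 (SLOT1, SLOT2, SLOT3).

3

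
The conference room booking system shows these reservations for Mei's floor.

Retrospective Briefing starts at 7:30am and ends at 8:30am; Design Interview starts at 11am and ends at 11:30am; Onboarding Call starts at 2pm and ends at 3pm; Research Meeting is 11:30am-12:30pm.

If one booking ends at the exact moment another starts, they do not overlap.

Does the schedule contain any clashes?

No

Two intervals overlap when each starts before the other ends.
Sorted by start: Retrospective Briefing, Design Interview, Research Meeting, Onboarding Call.
Design Interview starts after Retrospective Briefing ends — done with Retrospective Briefing.
Research Meeting starts exactly when Design Interview ends (back-to-back, no overlap) — done with Design Interview.
Onboarding Call starts after Research Meeting ends.
Every pair is clear; the schedule has no overlaps.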